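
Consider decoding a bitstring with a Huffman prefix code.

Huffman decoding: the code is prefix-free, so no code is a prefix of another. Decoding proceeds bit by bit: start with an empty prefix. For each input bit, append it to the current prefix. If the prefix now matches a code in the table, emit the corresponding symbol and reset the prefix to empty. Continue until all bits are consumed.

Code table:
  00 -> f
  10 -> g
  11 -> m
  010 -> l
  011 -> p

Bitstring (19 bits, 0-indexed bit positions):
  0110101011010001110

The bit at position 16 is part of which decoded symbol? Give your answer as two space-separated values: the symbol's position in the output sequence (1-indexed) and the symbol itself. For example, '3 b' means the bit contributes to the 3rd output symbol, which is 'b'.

Bit 0: prefix='0' (no match yet)
Bit 1: prefix='01' (no match yet)
Bit 2: prefix='011' -> emit 'p', reset
Bit 3: prefix='0' (no match yet)
Bit 4: prefix='01' (no match yet)
Bit 5: prefix='010' -> emit 'l', reset
Bit 6: prefix='1' (no match yet)
Bit 7: prefix='10' -> emit 'g', reset
Bit 8: prefix='1' (no match yet)
Bit 9: prefix='11' -> emit 'm', reset
Bit 10: prefix='0' (no match yet)
Bit 11: prefix='01' (no match yet)
Bit 12: prefix='010' -> emit 'l', reset
Bit 13: prefix='0' (no match yet)
Bit 14: prefix='00' -> emit 'f', reset
Bit 15: prefix='1' (no match yet)
Bit 16: prefix='11' -> emit 'm', reset
Bit 17: prefix='1' (no match yet)
Bit 18: prefix='10' -> emit 'g', reset

Answer: 7 m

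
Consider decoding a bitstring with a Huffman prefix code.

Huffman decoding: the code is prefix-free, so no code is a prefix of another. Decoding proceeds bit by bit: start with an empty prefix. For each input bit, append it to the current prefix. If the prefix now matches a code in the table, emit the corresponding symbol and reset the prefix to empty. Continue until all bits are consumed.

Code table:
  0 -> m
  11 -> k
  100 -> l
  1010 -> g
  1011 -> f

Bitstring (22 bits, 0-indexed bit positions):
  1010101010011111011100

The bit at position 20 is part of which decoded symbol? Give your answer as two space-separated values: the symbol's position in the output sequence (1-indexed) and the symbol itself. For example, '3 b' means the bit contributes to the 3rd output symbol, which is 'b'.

Bit 0: prefix='1' (no match yet)
Bit 1: prefix='10' (no match yet)
Bit 2: prefix='101' (no match yet)
Bit 3: prefix='1010' -> emit 'g', reset
Bit 4: prefix='1' (no match yet)
Bit 5: prefix='10' (no match yet)
Bit 6: prefix='101' (no match yet)
Bit 7: prefix='1010' -> emit 'g', reset
Bit 8: prefix='1' (no match yet)
Bit 9: prefix='10' (no match yet)
Bit 10: prefix='100' -> emit 'l', reset
Bit 11: prefix='1' (no match yet)
Bit 12: prefix='11' -> emit 'k', reset
Bit 13: prefix='1' (no match yet)
Bit 14: prefix='11' -> emit 'k', reset
Bit 15: prefix='1' (no match yet)
Bit 16: prefix='10' (no match yet)
Bit 17: prefix='101' (no match yet)
Bit 18: prefix='1011' -> emit 'f', reset
Bit 19: prefix='1' (no match yet)
Bit 20: prefix='10' (no match yet)
Bit 21: prefix='100' -> emit 'l', reset

Answer: 7 l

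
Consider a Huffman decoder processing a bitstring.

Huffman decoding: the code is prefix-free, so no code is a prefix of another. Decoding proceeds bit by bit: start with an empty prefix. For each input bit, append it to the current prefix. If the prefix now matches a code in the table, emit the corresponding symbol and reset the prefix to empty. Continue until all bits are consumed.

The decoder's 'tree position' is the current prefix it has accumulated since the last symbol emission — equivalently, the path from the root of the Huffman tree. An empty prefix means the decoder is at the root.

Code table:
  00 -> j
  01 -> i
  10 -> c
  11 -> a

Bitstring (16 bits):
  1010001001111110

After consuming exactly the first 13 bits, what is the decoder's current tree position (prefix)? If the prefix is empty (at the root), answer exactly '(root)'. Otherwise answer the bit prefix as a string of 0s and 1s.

Answer: 1

Derivation:
Bit 0: prefix='1' (no match yet)
Bit 1: prefix='10' -> emit 'c', reset
Bit 2: prefix='1' (no match yet)
Bit 3: prefix='10' -> emit 'c', reset
Bit 4: prefix='0' (no match yet)
Bit 5: prefix='00' -> emit 'j', reset
Bit 6: prefix='1' (no match yet)
Bit 7: prefix='10' -> emit 'c', reset
Bit 8: prefix='0' (no match yet)
Bit 9: prefix='01' -> emit 'i', reset
Bit 10: prefix='1' (no match yet)
Bit 11: prefix='11' -> emit 'a', reset
Bit 12: prefix='1' (no match yet)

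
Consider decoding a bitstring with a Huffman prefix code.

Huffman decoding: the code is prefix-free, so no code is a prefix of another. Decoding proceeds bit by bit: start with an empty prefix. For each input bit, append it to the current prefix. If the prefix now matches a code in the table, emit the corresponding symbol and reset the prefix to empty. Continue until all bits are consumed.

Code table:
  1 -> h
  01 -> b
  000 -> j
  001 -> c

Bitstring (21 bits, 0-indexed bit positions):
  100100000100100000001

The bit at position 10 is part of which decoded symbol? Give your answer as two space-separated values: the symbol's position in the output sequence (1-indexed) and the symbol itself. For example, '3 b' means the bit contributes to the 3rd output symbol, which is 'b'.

Bit 0: prefix='1' -> emit 'h', reset
Bit 1: prefix='0' (no match yet)
Bit 2: prefix='00' (no match yet)
Bit 3: prefix='001' -> emit 'c', reset
Bit 4: prefix='0' (no match yet)
Bit 5: prefix='00' (no match yet)
Bit 6: prefix='000' -> emit 'j', reset
Bit 7: prefix='0' (no match yet)
Bit 8: prefix='00' (no match yet)
Bit 9: prefix='001' -> emit 'c', reset
Bit 10: prefix='0' (no match yet)
Bit 11: prefix='00' (no match yet)
Bit 12: prefix='001' -> emit 'c', reset
Bit 13: prefix='0' (no match yet)
Bit 14: prefix='00' (no match yet)

Answer: 5 c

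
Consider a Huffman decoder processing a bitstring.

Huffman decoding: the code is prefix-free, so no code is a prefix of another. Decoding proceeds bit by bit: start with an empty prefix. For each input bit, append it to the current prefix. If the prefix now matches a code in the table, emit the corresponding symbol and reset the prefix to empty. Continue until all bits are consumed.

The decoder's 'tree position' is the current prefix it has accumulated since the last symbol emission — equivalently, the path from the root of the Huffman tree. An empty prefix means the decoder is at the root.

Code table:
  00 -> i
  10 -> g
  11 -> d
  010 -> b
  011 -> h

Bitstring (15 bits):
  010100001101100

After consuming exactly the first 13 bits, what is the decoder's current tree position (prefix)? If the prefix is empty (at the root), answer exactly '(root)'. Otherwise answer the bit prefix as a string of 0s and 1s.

Answer: (root)

Derivation:
Bit 0: prefix='0' (no match yet)
Bit 1: prefix='01' (no match yet)
Bit 2: prefix='010' -> emit 'b', reset
Bit 3: prefix='1' (no match yet)
Bit 4: prefix='10' -> emit 'g', reset
Bit 5: prefix='0' (no match yet)
Bit 6: prefix='00' -> emit 'i', reset
Bit 7: prefix='0' (no match yet)
Bit 8: prefix='01' (no match yet)
Bit 9: prefix='011' -> emit 'h', reset
Bit 10: prefix='0' (no match yet)
Bit 11: prefix='01' (no match yet)
Bit 12: prefix='011' -> emit 'h', reset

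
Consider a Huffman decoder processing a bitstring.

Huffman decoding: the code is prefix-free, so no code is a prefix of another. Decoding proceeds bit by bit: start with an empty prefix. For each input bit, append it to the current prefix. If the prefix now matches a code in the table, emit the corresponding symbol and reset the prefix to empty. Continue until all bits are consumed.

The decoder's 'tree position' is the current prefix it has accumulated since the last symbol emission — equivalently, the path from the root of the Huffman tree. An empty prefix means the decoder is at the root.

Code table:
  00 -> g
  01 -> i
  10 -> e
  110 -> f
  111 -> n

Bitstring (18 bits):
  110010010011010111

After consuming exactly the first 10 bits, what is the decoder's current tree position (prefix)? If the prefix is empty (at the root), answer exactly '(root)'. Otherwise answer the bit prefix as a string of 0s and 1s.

Bit 0: prefix='1' (no match yet)
Bit 1: prefix='11' (no match yet)
Bit 2: prefix='110' -> emit 'f', reset
Bit 3: prefix='0' (no match yet)
Bit 4: prefix='01' -> emit 'i', reset
Bit 5: prefix='0' (no match yet)
Bit 6: prefix='00' -> emit 'g', reset
Bit 7: prefix='1' (no match yet)
Bit 8: prefix='10' -> emit 'e', reset
Bit 9: prefix='0' (no match yet)

Answer: 0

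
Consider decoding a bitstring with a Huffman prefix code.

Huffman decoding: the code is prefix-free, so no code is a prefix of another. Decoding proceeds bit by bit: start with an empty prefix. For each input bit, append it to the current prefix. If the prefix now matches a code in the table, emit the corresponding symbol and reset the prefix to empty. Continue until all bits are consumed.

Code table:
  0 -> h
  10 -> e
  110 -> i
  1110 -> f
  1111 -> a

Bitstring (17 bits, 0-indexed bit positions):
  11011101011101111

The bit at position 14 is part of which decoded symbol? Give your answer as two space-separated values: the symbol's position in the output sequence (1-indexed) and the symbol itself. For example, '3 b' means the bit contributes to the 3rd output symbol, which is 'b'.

Answer: 5 a

Derivation:
Bit 0: prefix='1' (no match yet)
Bit 1: prefix='11' (no match yet)
Bit 2: prefix='110' -> emit 'i', reset
Bit 3: prefix='1' (no match yet)
Bit 4: prefix='11' (no match yet)
Bit 5: prefix='111' (no match yet)
Bit 6: prefix='1110' -> emit 'f', reset
Bit 7: prefix='1' (no match yet)
Bit 8: prefix='10' -> emit 'e', reset
Bit 9: prefix='1' (no match yet)
Bit 10: prefix='11' (no match yet)
Bit 11: prefix='111' (no match yet)
Bit 12: prefix='1110' -> emit 'f', reset
Bit 13: prefix='1' (no match yet)
Bit 14: prefix='11' (no match yet)
Bit 15: prefix='111' (no match yet)
Bit 16: prefix='1111' -> emit 'a', reset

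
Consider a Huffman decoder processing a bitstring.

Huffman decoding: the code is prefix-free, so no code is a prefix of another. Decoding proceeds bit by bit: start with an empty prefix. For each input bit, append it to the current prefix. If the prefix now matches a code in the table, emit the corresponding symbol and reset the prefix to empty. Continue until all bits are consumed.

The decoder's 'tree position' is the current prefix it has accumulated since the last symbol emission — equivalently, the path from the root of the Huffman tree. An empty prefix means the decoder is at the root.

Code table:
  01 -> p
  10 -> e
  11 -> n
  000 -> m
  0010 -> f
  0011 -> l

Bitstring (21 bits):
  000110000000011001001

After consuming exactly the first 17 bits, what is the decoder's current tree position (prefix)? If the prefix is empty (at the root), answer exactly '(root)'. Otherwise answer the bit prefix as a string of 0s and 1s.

Bit 0: prefix='0' (no match yet)
Bit 1: prefix='00' (no match yet)
Bit 2: prefix='000' -> emit 'm', reset
Bit 3: prefix='1' (no match yet)
Bit 4: prefix='11' -> emit 'n', reset
Bit 5: prefix='0' (no match yet)
Bit 6: prefix='00' (no match yet)
Bit 7: prefix='000' -> emit 'm', reset
Bit 8: prefix='0' (no match yet)
Bit 9: prefix='00' (no match yet)
Bit 10: prefix='000' -> emit 'm', reset
Bit 11: prefix='0' (no match yet)
Bit 12: prefix='00' (no match yet)
Bit 13: prefix='001' (no match yet)
Bit 14: prefix='0011' -> emit 'l', reset
Bit 15: prefix='0' (no match yet)
Bit 16: prefix='00' (no match yet)

Answer: 00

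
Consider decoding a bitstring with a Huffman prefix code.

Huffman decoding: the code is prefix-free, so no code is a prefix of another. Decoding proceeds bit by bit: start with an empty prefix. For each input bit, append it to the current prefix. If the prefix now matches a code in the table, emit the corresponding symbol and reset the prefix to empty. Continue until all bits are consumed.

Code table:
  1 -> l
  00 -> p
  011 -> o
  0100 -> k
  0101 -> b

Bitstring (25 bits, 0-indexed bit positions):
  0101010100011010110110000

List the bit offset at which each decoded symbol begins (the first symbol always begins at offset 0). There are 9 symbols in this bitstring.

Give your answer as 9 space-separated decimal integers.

Answer: 0 4 8 10 13 17 18 21 23

Derivation:
Bit 0: prefix='0' (no match yet)
Bit 1: prefix='01' (no match yet)
Bit 2: prefix='010' (no match yet)
Bit 3: prefix='0101' -> emit 'b', reset
Bit 4: prefix='0' (no match yet)
Bit 5: prefix='01' (no match yet)
Bit 6: prefix='010' (no match yet)
Bit 7: prefix='0101' -> emit 'b', reset
Bit 8: prefix='0' (no match yet)
Bit 9: prefix='00' -> emit 'p', reset
Bit 10: prefix='0' (no match yet)
Bit 11: prefix='01' (no match yet)
Bit 12: prefix='011' -> emit 'o', reset
Bit 13: prefix='0' (no match yet)
Bit 14: prefix='01' (no match yet)
Bit 15: prefix='010' (no match yet)
Bit 16: prefix='0101' -> emit 'b', reset
Bit 17: prefix='1' -> emit 'l', reset
Bit 18: prefix='0' (no match yet)
Bit 19: prefix='01' (no match yet)
Bit 20: prefix='011' -> emit 'o', reset
Bit 21: prefix='0' (no match yet)
Bit 22: prefix='00' -> emit 'p', reset
Bit 23: prefix='0' (no match yet)
Bit 24: prefix='00' -> emit 'p', reset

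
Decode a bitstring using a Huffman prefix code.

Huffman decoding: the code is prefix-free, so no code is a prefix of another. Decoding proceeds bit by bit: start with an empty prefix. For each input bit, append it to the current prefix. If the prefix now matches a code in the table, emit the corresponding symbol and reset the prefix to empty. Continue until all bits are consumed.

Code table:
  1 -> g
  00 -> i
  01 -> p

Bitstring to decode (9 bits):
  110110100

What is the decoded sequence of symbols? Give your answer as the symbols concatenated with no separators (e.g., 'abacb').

Answer: ggpgpi

Derivation:
Bit 0: prefix='1' -> emit 'g', reset
Bit 1: prefix='1' -> emit 'g', reset
Bit 2: prefix='0' (no match yet)
Bit 3: prefix='01' -> emit 'p', reset
Bit 4: prefix='1' -> emit 'g', reset
Bit 5: prefix='0' (no match yet)
Bit 6: prefix='01' -> emit 'p', reset
Bit 7: prefix='0' (no match yet)
Bit 8: prefix='00' -> emit 'i', reset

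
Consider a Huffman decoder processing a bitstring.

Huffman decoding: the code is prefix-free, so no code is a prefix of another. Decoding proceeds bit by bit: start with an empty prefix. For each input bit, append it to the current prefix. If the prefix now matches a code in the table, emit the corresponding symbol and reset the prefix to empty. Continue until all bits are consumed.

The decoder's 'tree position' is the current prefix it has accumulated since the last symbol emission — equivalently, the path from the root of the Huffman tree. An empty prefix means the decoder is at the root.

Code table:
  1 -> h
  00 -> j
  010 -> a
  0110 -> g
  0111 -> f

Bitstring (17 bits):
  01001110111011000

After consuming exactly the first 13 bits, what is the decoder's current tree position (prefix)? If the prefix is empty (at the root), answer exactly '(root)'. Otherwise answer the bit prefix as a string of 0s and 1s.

Bit 0: prefix='0' (no match yet)
Bit 1: prefix='01' (no match yet)
Bit 2: prefix='010' -> emit 'a', reset
Bit 3: prefix='0' (no match yet)
Bit 4: prefix='01' (no match yet)
Bit 5: prefix='011' (no match yet)
Bit 6: prefix='0111' -> emit 'f', reset
Bit 7: prefix='0' (no match yet)
Bit 8: prefix='01' (no match yet)
Bit 9: prefix='011' (no match yet)
Bit 10: prefix='0111' -> emit 'f', reset
Bit 11: prefix='0' (no match yet)
Bit 12: prefix='01' (no match yet)

Answer: 01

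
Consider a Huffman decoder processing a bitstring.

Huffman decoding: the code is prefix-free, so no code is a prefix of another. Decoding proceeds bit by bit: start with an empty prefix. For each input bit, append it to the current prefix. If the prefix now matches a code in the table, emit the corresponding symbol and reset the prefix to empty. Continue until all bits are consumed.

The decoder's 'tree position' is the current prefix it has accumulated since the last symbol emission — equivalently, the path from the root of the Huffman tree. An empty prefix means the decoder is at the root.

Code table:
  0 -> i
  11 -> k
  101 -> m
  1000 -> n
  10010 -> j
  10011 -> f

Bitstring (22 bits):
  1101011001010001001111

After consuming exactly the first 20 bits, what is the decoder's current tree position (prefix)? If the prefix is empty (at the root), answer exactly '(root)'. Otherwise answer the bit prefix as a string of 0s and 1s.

Bit 0: prefix='1' (no match yet)
Bit 1: prefix='11' -> emit 'k', reset
Bit 2: prefix='0' -> emit 'i', reset
Bit 3: prefix='1' (no match yet)
Bit 4: prefix='10' (no match yet)
Bit 5: prefix='101' -> emit 'm', reset
Bit 6: prefix='1' (no match yet)
Bit 7: prefix='10' (no match yet)
Bit 8: prefix='100' (no match yet)
Bit 9: prefix='1001' (no match yet)
Bit 10: prefix='10010' -> emit 'j', reset
Bit 11: prefix='1' (no match yet)
Bit 12: prefix='10' (no match yet)
Bit 13: prefix='100' (no match yet)
Bit 14: prefix='1000' -> emit 'n', reset
Bit 15: prefix='1' (no match yet)
Bit 16: prefix='10' (no match yet)
Bit 17: prefix='100' (no match yet)
Bit 18: prefix='1001' (no match yet)
Bit 19: prefix='10011' -> emit 'f', reset

Answer: (root)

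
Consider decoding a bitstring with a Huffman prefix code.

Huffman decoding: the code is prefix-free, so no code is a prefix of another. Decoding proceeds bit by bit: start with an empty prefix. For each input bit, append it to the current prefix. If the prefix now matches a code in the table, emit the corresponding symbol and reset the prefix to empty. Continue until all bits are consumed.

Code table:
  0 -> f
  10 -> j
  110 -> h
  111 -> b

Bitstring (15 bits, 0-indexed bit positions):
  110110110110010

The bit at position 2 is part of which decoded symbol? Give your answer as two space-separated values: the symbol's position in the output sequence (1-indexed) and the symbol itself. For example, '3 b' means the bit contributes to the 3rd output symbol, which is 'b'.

Answer: 1 h

Derivation:
Bit 0: prefix='1' (no match yet)
Bit 1: prefix='11' (no match yet)
Bit 2: prefix='110' -> emit 'h', reset
Bit 3: prefix='1' (no match yet)
Bit 4: prefix='11' (no match yet)
Bit 5: prefix='110' -> emit 'h', reset
Bit 6: prefix='1' (no match yet)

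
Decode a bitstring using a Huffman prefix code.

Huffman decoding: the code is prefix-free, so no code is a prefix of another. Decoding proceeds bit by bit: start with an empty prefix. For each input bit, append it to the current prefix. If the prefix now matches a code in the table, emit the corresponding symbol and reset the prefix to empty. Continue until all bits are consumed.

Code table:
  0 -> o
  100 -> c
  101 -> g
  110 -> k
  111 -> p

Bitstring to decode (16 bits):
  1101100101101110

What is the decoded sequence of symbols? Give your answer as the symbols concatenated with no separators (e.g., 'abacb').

Answer: kkoggk

Derivation:
Bit 0: prefix='1' (no match yet)
Bit 1: prefix='11' (no match yet)
Bit 2: prefix='110' -> emit 'k', reset
Bit 3: prefix='1' (no match yet)
Bit 4: prefix='11' (no match yet)
Bit 5: prefix='110' -> emit 'k', reset
Bit 6: prefix='0' -> emit 'o', reset
Bit 7: prefix='1' (no match yet)
Bit 8: prefix='10' (no match yet)
Bit 9: prefix='101' -> emit 'g', reset
Bit 10: prefix='1' (no match yet)
Bit 11: prefix='10' (no match yet)
Bit 12: prefix='101' -> emit 'g', reset
Bit 13: prefix='1' (no match yet)
Bit 14: prefix='11' (no match yet)
Bit 15: prefix='110' -> emit 'k', reset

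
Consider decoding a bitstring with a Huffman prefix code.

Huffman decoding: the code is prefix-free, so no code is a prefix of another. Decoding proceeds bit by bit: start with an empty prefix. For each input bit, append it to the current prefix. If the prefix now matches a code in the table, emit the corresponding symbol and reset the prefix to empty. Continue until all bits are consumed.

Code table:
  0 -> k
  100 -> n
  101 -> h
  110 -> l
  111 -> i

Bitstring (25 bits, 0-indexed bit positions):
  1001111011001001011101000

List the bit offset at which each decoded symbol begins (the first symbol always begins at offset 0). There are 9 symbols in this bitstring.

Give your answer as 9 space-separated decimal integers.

Bit 0: prefix='1' (no match yet)
Bit 1: prefix='10' (no match yet)
Bit 2: prefix='100' -> emit 'n', reset
Bit 3: prefix='1' (no match yet)
Bit 4: prefix='11' (no match yet)
Bit 5: prefix='111' -> emit 'i', reset
Bit 6: prefix='1' (no match yet)
Bit 7: prefix='10' (no match yet)
Bit 8: prefix='101' -> emit 'h', reset
Bit 9: prefix='1' (no match yet)
Bit 10: prefix='10' (no match yet)
Bit 11: prefix='100' -> emit 'n', reset
Bit 12: prefix='1' (no match yet)
Bit 13: prefix='10' (no match yet)
Bit 14: prefix='100' -> emit 'n', reset
Bit 15: prefix='1' (no match yet)
Bit 16: prefix='10' (no match yet)
Bit 17: prefix='101' -> emit 'h', reset
Bit 18: prefix='1' (no match yet)
Bit 19: prefix='11' (no match yet)
Bit 20: prefix='110' -> emit 'l', reset
Bit 21: prefix='1' (no match yet)
Bit 22: prefix='10' (no match yet)
Bit 23: prefix='100' -> emit 'n', reset
Bit 24: prefix='0' -> emit 'k', reset

Answer: 0 3 6 9 12 15 18 21 24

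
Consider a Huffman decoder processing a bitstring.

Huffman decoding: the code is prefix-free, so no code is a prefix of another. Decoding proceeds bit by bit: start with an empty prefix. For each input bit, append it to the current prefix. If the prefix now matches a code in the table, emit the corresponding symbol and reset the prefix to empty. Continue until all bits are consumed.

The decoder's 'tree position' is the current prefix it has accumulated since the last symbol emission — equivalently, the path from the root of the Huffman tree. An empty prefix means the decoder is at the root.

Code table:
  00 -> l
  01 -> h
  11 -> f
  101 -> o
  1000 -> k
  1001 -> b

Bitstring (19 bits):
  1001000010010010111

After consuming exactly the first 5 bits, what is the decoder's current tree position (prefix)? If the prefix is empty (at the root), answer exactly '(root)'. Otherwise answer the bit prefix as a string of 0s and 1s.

Bit 0: prefix='1' (no match yet)
Bit 1: prefix='10' (no match yet)
Bit 2: prefix='100' (no match yet)
Bit 3: prefix='1001' -> emit 'b', reset
Bit 4: prefix='0' (no match yet)

Answer: 0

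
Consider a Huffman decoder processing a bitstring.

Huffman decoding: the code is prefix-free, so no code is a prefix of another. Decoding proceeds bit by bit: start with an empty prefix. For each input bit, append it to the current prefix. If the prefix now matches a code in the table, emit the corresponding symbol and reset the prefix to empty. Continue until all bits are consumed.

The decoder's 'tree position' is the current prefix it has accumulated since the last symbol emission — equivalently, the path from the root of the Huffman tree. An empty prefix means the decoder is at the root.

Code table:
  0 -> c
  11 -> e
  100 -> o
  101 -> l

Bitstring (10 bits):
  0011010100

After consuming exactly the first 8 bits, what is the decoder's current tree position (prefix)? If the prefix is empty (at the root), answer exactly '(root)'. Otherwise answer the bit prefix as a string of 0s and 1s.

Answer: (root)

Derivation:
Bit 0: prefix='0' -> emit 'c', reset
Bit 1: prefix='0' -> emit 'c', reset
Bit 2: prefix='1' (no match yet)
Bit 3: prefix='11' -> emit 'e', reset
Bit 4: prefix='0' -> emit 'c', reset
Bit 5: prefix='1' (no match yet)
Bit 6: prefix='10' (no match yet)
Bit 7: prefix='101' -> emit 'l', reset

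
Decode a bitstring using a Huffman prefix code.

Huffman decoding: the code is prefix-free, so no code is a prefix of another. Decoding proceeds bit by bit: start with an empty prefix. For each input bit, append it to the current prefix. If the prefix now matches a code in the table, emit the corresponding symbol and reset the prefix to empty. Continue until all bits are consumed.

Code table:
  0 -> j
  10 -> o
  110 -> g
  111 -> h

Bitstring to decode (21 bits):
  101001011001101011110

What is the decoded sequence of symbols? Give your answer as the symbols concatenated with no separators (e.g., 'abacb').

Answer: oojogjgoho

Derivation:
Bit 0: prefix='1' (no match yet)
Bit 1: prefix='10' -> emit 'o', reset
Bit 2: prefix='1' (no match yet)
Bit 3: prefix='10' -> emit 'o', reset
Bit 4: prefix='0' -> emit 'j', reset
Bit 5: prefix='1' (no match yet)
Bit 6: prefix='10' -> emit 'o', reset
Bit 7: prefix='1' (no match yet)
Bit 8: prefix='11' (no match yet)
Bit 9: prefix='110' -> emit 'g', reset
Bit 10: prefix='0' -> emit 'j', reset
Bit 11: prefix='1' (no match yet)
Bit 12: prefix='11' (no match yet)
Bit 13: prefix='110' -> emit 'g', reset
Bit 14: prefix='1' (no match yet)
Bit 15: prefix='10' -> emit 'o', reset
Bit 16: prefix='1' (no match yet)
Bit 17: prefix='11' (no match yet)
Bit 18: prefix='111' -> emit 'h', reset
Bit 19: prefix='1' (no match yet)
Bit 20: prefix='10' -> emit 'o', reset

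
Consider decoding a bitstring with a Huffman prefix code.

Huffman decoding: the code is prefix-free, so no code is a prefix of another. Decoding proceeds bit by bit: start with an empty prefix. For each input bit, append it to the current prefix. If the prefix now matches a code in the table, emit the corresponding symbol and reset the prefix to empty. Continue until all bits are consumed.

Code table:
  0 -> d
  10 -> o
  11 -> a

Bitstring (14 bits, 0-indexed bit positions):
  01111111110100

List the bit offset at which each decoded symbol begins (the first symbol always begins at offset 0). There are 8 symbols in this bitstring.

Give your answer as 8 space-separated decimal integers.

Bit 0: prefix='0' -> emit 'd', reset
Bit 1: prefix='1' (no match yet)
Bit 2: prefix='11' -> emit 'a', reset
Bit 3: prefix='1' (no match yet)
Bit 4: prefix='11' -> emit 'a', reset
Bit 5: prefix='1' (no match yet)
Bit 6: prefix='11' -> emit 'a', reset
Bit 7: prefix='1' (no match yet)
Bit 8: prefix='11' -> emit 'a', reset
Bit 9: prefix='1' (no match yet)
Bit 10: prefix='10' -> emit 'o', reset
Bit 11: prefix='1' (no match yet)
Bit 12: prefix='10' -> emit 'o', reset
Bit 13: prefix='0' -> emit 'd', reset

Answer: 0 1 3 5 7 9 11 13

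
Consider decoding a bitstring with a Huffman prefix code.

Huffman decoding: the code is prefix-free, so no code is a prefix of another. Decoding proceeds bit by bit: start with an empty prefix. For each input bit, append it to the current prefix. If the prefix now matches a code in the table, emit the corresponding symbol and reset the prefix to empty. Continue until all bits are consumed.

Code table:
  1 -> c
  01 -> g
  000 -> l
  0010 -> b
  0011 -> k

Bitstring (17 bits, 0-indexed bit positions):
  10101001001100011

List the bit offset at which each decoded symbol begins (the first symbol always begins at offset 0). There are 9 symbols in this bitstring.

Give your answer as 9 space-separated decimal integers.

Answer: 0 1 3 5 9 11 12 15 16

Derivation:
Bit 0: prefix='1' -> emit 'c', reset
Bit 1: prefix='0' (no match yet)
Bit 2: prefix='01' -> emit 'g', reset
Bit 3: prefix='0' (no match yet)
Bit 4: prefix='01' -> emit 'g', reset
Bit 5: prefix='0' (no match yet)
Bit 6: prefix='00' (no match yet)
Bit 7: prefix='001' (no match yet)
Bit 8: prefix='0010' -> emit 'b', reset
Bit 9: prefix='0' (no match yet)
Bit 10: prefix='01' -> emit 'g', reset
Bit 11: prefix='1' -> emit 'c', reset
Bit 12: prefix='0' (no match yet)
Bit 13: prefix='00' (no match yet)
Bit 14: prefix='000' -> emit 'l', reset
Bit 15: prefix='1' -> emit 'c', reset
Bit 16: prefix='1' -> emit 'c', reset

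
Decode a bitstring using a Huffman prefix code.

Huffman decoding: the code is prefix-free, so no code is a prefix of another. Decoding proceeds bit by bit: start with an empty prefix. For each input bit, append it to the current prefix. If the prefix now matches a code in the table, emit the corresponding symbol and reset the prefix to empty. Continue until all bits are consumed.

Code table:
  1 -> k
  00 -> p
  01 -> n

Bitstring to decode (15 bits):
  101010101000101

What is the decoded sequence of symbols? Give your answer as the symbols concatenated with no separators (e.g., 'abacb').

Answer: knnnnpnn

Derivation:
Bit 0: prefix='1' -> emit 'k', reset
Bit 1: prefix='0' (no match yet)
Bit 2: prefix='01' -> emit 'n', reset
Bit 3: prefix='0' (no match yet)
Bit 4: prefix='01' -> emit 'n', reset
Bit 5: prefix='0' (no match yet)
Bit 6: prefix='01' -> emit 'n', reset
Bit 7: prefix='0' (no match yet)
Bit 8: prefix='01' -> emit 'n', reset
Bit 9: prefix='0' (no match yet)
Bit 10: prefix='00' -> emit 'p', reset
Bit 11: prefix='0' (no match yet)
Bit 12: prefix='01' -> emit 'n', reset
Bit 13: prefix='0' (no match yet)
Bit 14: prefix='01' -> emit 'n', reset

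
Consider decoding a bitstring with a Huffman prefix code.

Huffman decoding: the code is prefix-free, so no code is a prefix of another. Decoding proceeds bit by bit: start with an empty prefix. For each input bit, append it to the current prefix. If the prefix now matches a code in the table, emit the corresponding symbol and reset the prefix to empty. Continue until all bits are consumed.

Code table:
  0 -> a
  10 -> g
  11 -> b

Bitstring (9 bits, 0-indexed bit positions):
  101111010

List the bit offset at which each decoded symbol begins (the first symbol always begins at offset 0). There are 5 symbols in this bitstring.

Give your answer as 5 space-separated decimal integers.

Answer: 0 2 4 6 7

Derivation:
Bit 0: prefix='1' (no match yet)
Bit 1: prefix='10' -> emit 'g', reset
Bit 2: prefix='1' (no match yet)
Bit 3: prefix='11' -> emit 'b', reset
Bit 4: prefix='1' (no match yet)
Bit 5: prefix='11' -> emit 'b', reset
Bit 6: prefix='0' -> emit 'a', reset
Bit 7: prefix='1' (no match yet)
Bit 8: prefix='10' -> emit 'g', reset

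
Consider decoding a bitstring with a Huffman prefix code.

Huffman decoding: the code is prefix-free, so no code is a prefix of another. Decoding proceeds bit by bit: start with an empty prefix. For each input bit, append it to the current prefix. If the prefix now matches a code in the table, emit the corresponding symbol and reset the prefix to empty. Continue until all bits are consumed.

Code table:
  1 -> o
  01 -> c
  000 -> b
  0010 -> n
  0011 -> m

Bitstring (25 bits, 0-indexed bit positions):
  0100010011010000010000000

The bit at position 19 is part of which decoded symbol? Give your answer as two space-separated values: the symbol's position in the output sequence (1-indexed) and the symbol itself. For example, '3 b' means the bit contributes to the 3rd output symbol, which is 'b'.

Bit 0: prefix='0' (no match yet)
Bit 1: prefix='01' -> emit 'c', reset
Bit 2: prefix='0' (no match yet)
Bit 3: prefix='00' (no match yet)
Bit 4: prefix='000' -> emit 'b', reset
Bit 5: prefix='1' -> emit 'o', reset
Bit 6: prefix='0' (no match yet)
Bit 7: prefix='00' (no match yet)
Bit 8: prefix='001' (no match yet)
Bit 9: prefix='0011' -> emit 'm', reset
Bit 10: prefix='0' (no match yet)
Bit 11: prefix='01' -> emit 'c', reset
Bit 12: prefix='0' (no match yet)
Bit 13: prefix='00' (no match yet)
Bit 14: prefix='000' -> emit 'b', reset
Bit 15: prefix='0' (no match yet)
Bit 16: prefix='00' (no match yet)
Bit 17: prefix='001' (no match yet)
Bit 18: prefix='0010' -> emit 'n', reset
Bit 19: prefix='0' (no match yet)
Bit 20: prefix='00' (no match yet)
Bit 21: prefix='000' -> emit 'b', reset
Bit 22: prefix='0' (no match yet)
Bit 23: prefix='00' (no match yet)

Answer: 8 b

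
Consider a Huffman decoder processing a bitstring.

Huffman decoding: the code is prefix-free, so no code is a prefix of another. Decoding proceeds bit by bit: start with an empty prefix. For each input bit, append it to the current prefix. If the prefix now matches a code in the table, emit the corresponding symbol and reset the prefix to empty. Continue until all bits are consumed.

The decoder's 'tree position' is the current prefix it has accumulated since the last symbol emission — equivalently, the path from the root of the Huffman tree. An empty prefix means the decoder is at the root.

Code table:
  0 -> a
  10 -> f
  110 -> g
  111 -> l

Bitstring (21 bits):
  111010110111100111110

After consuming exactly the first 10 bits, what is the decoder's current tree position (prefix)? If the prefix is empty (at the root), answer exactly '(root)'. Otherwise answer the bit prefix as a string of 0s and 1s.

Bit 0: prefix='1' (no match yet)
Bit 1: prefix='11' (no match yet)
Bit 2: prefix='111' -> emit 'l', reset
Bit 3: prefix='0' -> emit 'a', reset
Bit 4: prefix='1' (no match yet)
Bit 5: prefix='10' -> emit 'f', reset
Bit 6: prefix='1' (no match yet)
Bit 7: prefix='11' (no match yet)
Bit 8: prefix='110' -> emit 'g', reset
Bit 9: prefix='1' (no match yet)

Answer: 1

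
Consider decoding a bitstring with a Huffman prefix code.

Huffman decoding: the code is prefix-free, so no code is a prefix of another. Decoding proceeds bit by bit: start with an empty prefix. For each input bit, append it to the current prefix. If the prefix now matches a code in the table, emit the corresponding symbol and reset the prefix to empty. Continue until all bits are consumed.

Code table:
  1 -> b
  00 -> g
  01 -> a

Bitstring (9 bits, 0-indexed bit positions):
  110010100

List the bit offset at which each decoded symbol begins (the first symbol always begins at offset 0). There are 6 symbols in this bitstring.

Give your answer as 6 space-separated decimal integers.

Answer: 0 1 2 4 5 7

Derivation:
Bit 0: prefix='1' -> emit 'b', reset
Bit 1: prefix='1' -> emit 'b', reset
Bit 2: prefix='0' (no match yet)
Bit 3: prefix='00' -> emit 'g', reset
Bit 4: prefix='1' -> emit 'b', reset
Bit 5: prefix='0' (no match yet)
Bit 6: prefix='01' -> emit 'a', reset
Bit 7: prefix='0' (no match yet)
Bit 8: prefix='00' -> emit 'g', reset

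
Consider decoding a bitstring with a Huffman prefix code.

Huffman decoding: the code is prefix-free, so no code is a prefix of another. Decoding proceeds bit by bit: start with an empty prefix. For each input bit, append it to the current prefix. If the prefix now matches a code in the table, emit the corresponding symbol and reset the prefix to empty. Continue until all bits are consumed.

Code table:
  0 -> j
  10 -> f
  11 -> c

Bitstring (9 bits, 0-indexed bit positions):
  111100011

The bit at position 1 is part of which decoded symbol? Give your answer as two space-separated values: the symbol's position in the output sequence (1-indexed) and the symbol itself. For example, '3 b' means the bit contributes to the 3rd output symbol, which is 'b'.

Answer: 1 c

Derivation:
Bit 0: prefix='1' (no match yet)
Bit 1: prefix='11' -> emit 'c', reset
Bit 2: prefix='1' (no match yet)
Bit 3: prefix='11' -> emit 'c', reset
Bit 4: prefix='0' -> emit 'j', reset
Bit 5: prefix='0' -> emit 'j', reset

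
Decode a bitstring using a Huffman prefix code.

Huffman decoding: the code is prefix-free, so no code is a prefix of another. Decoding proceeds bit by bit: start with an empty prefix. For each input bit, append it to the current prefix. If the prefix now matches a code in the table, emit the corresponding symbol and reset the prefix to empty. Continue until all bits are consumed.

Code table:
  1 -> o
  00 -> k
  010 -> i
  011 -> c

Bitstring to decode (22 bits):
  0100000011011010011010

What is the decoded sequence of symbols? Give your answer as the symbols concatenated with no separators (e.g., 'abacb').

Bit 0: prefix='0' (no match yet)
Bit 1: prefix='01' (no match yet)
Bit 2: prefix='010' -> emit 'i', reset
Bit 3: prefix='0' (no match yet)
Bit 4: prefix='00' -> emit 'k', reset
Bit 5: prefix='0' (no match yet)
Bit 6: prefix='00' -> emit 'k', reset
Bit 7: prefix='0' (no match yet)
Bit 8: prefix='01' (no match yet)
Bit 9: prefix='011' -> emit 'c', reset
Bit 10: prefix='0' (no match yet)
Bit 11: prefix='01' (no match yet)
Bit 12: prefix='011' -> emit 'c', reset
Bit 13: prefix='0' (no match yet)
Bit 14: prefix='01' (no match yet)
Bit 15: prefix='010' -> emit 'i', reset
Bit 16: prefix='0' (no match yet)
Bit 17: prefix='01' (no match yet)
Bit 18: prefix='011' -> emit 'c', reset
Bit 19: prefix='0' (no match yet)
Bit 20: prefix='01' (no match yet)
Bit 21: prefix='010' -> emit 'i', reset

Answer: ikkccici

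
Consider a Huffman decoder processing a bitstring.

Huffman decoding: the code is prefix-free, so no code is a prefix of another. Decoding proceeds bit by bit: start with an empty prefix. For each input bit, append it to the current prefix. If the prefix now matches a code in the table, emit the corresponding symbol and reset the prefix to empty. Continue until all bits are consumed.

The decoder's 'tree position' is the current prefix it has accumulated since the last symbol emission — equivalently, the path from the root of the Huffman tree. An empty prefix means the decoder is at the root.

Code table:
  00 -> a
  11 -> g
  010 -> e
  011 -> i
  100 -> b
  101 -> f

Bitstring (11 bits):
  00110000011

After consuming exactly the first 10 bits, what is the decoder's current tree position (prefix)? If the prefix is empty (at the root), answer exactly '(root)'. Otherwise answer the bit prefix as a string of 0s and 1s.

Answer: 01

Derivation:
Bit 0: prefix='0' (no match yet)
Bit 1: prefix='00' -> emit 'a', reset
Bit 2: prefix='1' (no match yet)
Bit 3: prefix='11' -> emit 'g', reset
Bit 4: prefix='0' (no match yet)
Bit 5: prefix='00' -> emit 'a', reset
Bit 6: prefix='0' (no match yet)
Bit 7: prefix='00' -> emit 'a', reset
Bit 8: prefix='0' (no match yet)
Bit 9: prefix='01' (no match yet)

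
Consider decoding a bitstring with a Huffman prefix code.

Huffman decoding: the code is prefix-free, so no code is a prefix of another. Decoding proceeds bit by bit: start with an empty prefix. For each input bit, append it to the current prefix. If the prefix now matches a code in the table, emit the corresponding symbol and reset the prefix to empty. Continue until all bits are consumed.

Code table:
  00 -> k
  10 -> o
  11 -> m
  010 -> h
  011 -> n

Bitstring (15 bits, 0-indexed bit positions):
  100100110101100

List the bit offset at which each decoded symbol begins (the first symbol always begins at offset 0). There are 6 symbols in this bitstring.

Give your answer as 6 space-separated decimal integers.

Bit 0: prefix='1' (no match yet)
Bit 1: prefix='10' -> emit 'o', reset
Bit 2: prefix='0' (no match yet)
Bit 3: prefix='01' (no match yet)
Bit 4: prefix='010' -> emit 'h', reset
Bit 5: prefix='0' (no match yet)
Bit 6: prefix='01' (no match yet)
Bit 7: prefix='011' -> emit 'n', reset
Bit 8: prefix='0' (no match yet)
Bit 9: prefix='01' (no match yet)
Bit 10: prefix='010' -> emit 'h', reset
Bit 11: prefix='1' (no match yet)
Bit 12: prefix='11' -> emit 'm', reset
Bit 13: prefix='0' (no match yet)
Bit 14: prefix='00' -> emit 'k', reset

Answer: 0 2 5 8 11 13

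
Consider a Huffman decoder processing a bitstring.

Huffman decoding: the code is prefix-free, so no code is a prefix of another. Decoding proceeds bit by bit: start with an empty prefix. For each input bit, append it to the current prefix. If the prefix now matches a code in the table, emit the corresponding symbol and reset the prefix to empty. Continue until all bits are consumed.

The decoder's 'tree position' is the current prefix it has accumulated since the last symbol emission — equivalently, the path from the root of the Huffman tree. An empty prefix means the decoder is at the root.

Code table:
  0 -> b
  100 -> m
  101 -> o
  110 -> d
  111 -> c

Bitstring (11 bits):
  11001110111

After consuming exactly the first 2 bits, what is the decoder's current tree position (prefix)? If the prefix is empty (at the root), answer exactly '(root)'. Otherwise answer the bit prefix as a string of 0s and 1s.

Answer: 11

Derivation:
Bit 0: prefix='1' (no match yet)
Bit 1: prefix='11' (no match yet)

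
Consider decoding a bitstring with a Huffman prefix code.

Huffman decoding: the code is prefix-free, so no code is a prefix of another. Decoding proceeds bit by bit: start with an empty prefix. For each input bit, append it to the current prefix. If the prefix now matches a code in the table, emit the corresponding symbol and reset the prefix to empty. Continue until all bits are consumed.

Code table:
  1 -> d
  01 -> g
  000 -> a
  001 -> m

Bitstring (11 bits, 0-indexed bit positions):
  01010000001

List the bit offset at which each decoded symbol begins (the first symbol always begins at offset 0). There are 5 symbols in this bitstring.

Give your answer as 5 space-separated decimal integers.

Answer: 0 2 4 7 10

Derivation:
Bit 0: prefix='0' (no match yet)
Bit 1: prefix='01' -> emit 'g', reset
Bit 2: prefix='0' (no match yet)
Bit 3: prefix='01' -> emit 'g', reset
Bit 4: prefix='0' (no match yet)
Bit 5: prefix='00' (no match yet)
Bit 6: prefix='000' -> emit 'a', reset
Bit 7: prefix='0' (no match yet)
Bit 8: prefix='00' (no match yet)
Bit 9: prefix='000' -> emit 'a', reset
Bit 10: prefix='1' -> emit 'd', reset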